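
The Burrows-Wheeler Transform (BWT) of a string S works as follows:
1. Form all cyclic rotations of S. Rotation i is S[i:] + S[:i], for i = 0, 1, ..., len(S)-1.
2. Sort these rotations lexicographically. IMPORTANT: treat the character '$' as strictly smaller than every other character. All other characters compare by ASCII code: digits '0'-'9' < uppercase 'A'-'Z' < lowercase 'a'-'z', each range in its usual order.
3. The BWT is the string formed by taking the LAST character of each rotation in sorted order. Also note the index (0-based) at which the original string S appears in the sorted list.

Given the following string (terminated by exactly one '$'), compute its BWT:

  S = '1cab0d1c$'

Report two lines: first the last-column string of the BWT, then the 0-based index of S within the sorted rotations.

Answer: cbd$ca110
3

Derivation:
All 9 rotations (rotation i = S[i:]+S[:i]):
  rot[0] = 1cab0d1c$
  rot[1] = cab0d1c$1
  rot[2] = ab0d1c$1c
  rot[3] = b0d1c$1ca
  rot[4] = 0d1c$1cab
  rot[5] = d1c$1cab0
  rot[6] = 1c$1cab0d
  rot[7] = c$1cab0d1
  rot[8] = $1cab0d1c
Sorted (with $ < everything):
  sorted[0] = $1cab0d1c  (last char: 'c')
  sorted[1] = 0d1c$1cab  (last char: 'b')
  sorted[2] = 1c$1cab0d  (last char: 'd')
  sorted[3] = 1cab0d1c$  (last char: '$')
  sorted[4] = ab0d1c$1c  (last char: 'c')
  sorted[5] = b0d1c$1ca  (last char: 'a')
  sorted[6] = c$1cab0d1  (last char: '1')
  sorted[7] = cab0d1c$1  (last char: '1')
  sorted[8] = d1c$1cab0  (last char: '0')
Last column: cbd$ca110
Original string S is at sorted index 3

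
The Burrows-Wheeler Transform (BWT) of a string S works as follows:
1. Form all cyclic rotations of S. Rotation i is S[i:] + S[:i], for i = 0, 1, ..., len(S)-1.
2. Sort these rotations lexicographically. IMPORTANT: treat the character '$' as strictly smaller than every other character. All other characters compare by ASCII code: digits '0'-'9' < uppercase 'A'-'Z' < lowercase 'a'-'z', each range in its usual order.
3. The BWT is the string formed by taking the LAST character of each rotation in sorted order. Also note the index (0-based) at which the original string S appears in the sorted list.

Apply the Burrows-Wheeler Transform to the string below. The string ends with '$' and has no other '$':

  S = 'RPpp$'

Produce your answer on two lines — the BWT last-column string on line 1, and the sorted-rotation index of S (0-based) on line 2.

All 5 rotations (rotation i = S[i:]+S[:i]):
  rot[0] = RPpp$
  rot[1] = Ppp$R
  rot[2] = pp$RP
  rot[3] = p$RPp
  rot[4] = $RPpp
Sorted (with $ < everything):
  sorted[0] = $RPpp  (last char: 'p')
  sorted[1] = Ppp$R  (last char: 'R')
  sorted[2] = RPpp$  (last char: '$')
  sorted[3] = p$RPp  (last char: 'p')
  sorted[4] = pp$RP  (last char: 'P')
Last column: pR$pP
Original string S is at sorted index 2

Answer: pR$pP
2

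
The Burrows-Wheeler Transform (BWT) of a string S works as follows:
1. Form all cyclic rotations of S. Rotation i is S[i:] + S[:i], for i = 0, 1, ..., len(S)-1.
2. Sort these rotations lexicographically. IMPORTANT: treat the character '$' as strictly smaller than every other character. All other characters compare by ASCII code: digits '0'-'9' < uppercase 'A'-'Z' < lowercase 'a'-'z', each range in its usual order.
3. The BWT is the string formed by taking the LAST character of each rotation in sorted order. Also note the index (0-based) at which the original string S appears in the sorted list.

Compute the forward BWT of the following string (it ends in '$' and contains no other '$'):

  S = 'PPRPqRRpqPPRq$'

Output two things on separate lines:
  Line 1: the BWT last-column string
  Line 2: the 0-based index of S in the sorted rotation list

Answer: q$qPPRPqRPRRpP
1

Derivation:
All 14 rotations (rotation i = S[i:]+S[:i]):
  rot[0] = PPRPqRRpqPPRq$
  rot[1] = PRPqRRpqPPRq$P
  rot[2] = RPqRRpqPPRq$PP
  rot[3] = PqRRpqPPRq$PPR
  rot[4] = qRRpqPPRq$PPRP
  rot[5] = RRpqPPRq$PPRPq
  rot[6] = RpqPPRq$PPRPqR
  rot[7] = pqPPRq$PPRPqRR
  rot[8] = qPPRq$PPRPqRRp
  rot[9] = PPRq$PPRPqRRpq
  rot[10] = PRq$PPRPqRRpqP
  rot[11] = Rq$PPRPqRRpqPP
  rot[12] = q$PPRPqRRpqPPR
  rot[13] = $PPRPqRRpqPPRq
Sorted (with $ < everything):
  sorted[0] = $PPRPqRRpqPPRq  (last char: 'q')
  sorted[1] = PPRPqRRpqPPRq$  (last char: '$')
  sorted[2] = PPRq$PPRPqRRpq  (last char: 'q')
  sorted[3] = PRPqRRpqPPRq$P  (last char: 'P')
  sorted[4] = PRq$PPRPqRRpqP  (last char: 'P')
  sorted[5] = PqRRpqPPRq$PPR  (last char: 'R')
  sorted[6] = RPqRRpqPPRq$PP  (last char: 'P')
  sorted[7] = RRpqPPRq$PPRPq  (last char: 'q')
  sorted[8] = RpqPPRq$PPRPqR  (last char: 'R')
  sorted[9] = Rq$PPRPqRRpqPP  (last char: 'P')
  sorted[10] = pqPPRq$PPRPqRR  (last char: 'R')
  sorted[11] = q$PPRPqRRpqPPR  (last char: 'R')
  sorted[12] = qPPRq$PPRPqRRp  (last char: 'p')
  sorted[13] = qRRpqPPRq$PPRP  (last char: 'P')
Last column: q$qPPRPqRPRRpP
Original string S is at sorted index 1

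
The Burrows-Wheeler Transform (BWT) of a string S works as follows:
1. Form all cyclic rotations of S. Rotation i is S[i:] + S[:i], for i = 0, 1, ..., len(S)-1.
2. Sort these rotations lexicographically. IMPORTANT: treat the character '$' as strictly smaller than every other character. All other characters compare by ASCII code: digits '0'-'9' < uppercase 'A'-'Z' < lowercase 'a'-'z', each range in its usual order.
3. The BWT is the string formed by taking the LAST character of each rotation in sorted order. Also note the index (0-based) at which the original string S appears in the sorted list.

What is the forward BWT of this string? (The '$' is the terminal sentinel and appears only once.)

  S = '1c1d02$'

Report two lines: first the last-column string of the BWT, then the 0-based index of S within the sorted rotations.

Answer: 2d$c011
2

Derivation:
All 7 rotations (rotation i = S[i:]+S[:i]):
  rot[0] = 1c1d02$
  rot[1] = c1d02$1
  rot[2] = 1d02$1c
  rot[3] = d02$1c1
  rot[4] = 02$1c1d
  rot[5] = 2$1c1d0
  rot[6] = $1c1d02
Sorted (with $ < everything):
  sorted[0] = $1c1d02  (last char: '2')
  sorted[1] = 02$1c1d  (last char: 'd')
  sorted[2] = 1c1d02$  (last char: '$')
  sorted[3] = 1d02$1c  (last char: 'c')
  sorted[4] = 2$1c1d0  (last char: '0')
  sorted[5] = c1d02$1  (last char: '1')
  sorted[6] = d02$1c1  (last char: '1')
Last column: 2d$c011
Original string S is at sorted index 2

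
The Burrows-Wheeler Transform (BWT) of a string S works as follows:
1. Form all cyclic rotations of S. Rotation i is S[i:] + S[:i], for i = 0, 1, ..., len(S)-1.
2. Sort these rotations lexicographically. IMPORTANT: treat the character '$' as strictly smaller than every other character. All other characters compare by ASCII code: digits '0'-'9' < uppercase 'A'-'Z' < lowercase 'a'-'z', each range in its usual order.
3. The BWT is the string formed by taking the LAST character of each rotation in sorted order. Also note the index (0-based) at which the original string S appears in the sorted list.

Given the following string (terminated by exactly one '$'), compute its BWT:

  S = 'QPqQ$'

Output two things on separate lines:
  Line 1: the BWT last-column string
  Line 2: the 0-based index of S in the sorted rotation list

All 5 rotations (rotation i = S[i:]+S[:i]):
  rot[0] = QPqQ$
  rot[1] = PqQ$Q
  rot[2] = qQ$QP
  rot[3] = Q$QPq
  rot[4] = $QPqQ
Sorted (with $ < everything):
  sorted[0] = $QPqQ  (last char: 'Q')
  sorted[1] = PqQ$Q  (last char: 'Q')
  sorted[2] = Q$QPq  (last char: 'q')
  sorted[3] = QPqQ$  (last char: '$')
  sorted[4] = qQ$QP  (last char: 'P')
Last column: QQq$P
Original string S is at sorted index 3

Answer: QQq$P
3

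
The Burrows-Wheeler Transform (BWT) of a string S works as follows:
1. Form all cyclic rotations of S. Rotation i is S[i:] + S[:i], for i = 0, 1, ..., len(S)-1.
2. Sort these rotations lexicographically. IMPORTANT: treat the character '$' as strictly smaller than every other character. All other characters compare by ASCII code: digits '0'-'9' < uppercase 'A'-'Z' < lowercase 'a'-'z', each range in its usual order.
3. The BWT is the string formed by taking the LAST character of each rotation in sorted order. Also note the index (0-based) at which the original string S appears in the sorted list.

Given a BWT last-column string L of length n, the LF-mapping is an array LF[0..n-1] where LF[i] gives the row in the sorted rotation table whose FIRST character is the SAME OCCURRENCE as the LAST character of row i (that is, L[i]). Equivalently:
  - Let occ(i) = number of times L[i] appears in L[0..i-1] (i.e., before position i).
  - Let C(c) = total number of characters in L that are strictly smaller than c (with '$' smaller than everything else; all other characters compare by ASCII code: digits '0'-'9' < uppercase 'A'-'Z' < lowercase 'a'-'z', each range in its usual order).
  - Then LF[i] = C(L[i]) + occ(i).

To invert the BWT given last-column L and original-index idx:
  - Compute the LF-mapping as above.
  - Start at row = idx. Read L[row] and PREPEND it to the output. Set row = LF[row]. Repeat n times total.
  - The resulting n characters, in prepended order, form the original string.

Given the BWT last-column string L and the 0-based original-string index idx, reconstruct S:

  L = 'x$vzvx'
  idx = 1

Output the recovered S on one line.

Answer: vvxzx$

Derivation:
LF mapping: 3 0 1 5 2 4
Walk LF starting at row 1, prepending L[row]:
  step 1: row=1, L[1]='$', prepend. Next row=LF[1]=0
  step 2: row=0, L[0]='x', prepend. Next row=LF[0]=3
  step 3: row=3, L[3]='z', prepend. Next row=LF[3]=5
  step 4: row=5, L[5]='x', prepend. Next row=LF[5]=4
  step 5: row=4, L[4]='v', prepend. Next row=LF[4]=2
  step 6: row=2, L[2]='v', prepend. Next row=LF[2]=1
Reversed output: vvxzx$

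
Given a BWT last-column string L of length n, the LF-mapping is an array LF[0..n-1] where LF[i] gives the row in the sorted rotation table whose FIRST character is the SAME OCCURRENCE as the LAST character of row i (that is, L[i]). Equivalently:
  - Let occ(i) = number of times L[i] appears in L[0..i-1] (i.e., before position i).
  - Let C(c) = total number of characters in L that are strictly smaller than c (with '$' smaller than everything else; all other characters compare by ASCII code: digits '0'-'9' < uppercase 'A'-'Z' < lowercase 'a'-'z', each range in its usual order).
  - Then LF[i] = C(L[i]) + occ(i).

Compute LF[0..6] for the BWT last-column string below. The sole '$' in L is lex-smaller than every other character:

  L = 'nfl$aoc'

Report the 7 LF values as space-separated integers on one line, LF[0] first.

Answer: 5 3 4 0 1 6 2

Derivation:
Char counts: '$':1, 'a':1, 'c':1, 'f':1, 'l':1, 'n':1, 'o':1
C (first-col start): C('$')=0, C('a')=1, C('c')=2, C('f')=3, C('l')=4, C('n')=5, C('o')=6
L[0]='n': occ=0, LF[0]=C('n')+0=5+0=5
L[1]='f': occ=0, LF[1]=C('f')+0=3+0=3
L[2]='l': occ=0, LF[2]=C('l')+0=4+0=4
L[3]='$': occ=0, LF[3]=C('$')+0=0+0=0
L[4]='a': occ=0, LF[4]=C('a')+0=1+0=1
L[5]='o': occ=0, LF[5]=C('o')+0=6+0=6
L[6]='c': occ=0, LF[6]=C('c')+0=2+0=2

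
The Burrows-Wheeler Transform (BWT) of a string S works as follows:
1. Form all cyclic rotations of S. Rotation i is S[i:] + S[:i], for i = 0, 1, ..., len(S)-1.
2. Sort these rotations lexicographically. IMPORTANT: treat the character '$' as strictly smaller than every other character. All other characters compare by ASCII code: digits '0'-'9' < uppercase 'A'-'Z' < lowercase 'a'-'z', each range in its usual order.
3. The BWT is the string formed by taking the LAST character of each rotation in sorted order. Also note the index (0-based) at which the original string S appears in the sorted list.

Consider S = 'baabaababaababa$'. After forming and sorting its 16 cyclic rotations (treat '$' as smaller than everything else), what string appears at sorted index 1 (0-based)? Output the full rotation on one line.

All 16 rotations (rotation i = S[i:]+S[:i]):
  rot[0] = baabaababaababa$
  rot[1] = aabaababaababa$b
  rot[2] = abaababaababa$ba
  rot[3] = baababaababa$baa
  rot[4] = aababaababa$baab
  rot[5] = ababaababa$baaba
  rot[6] = babaababa$baabaa
  rot[7] = abaababa$baabaab
  rot[8] = baababa$baabaaba
  rot[9] = aababa$baabaabab
  rot[10] = ababa$baabaababa
  rot[11] = baba$baabaababaa
  rot[12] = aba$baabaababaab
  rot[13] = ba$baabaababaaba
  rot[14] = a$baabaababaabab
  rot[15] = $baabaababaababa
Sorted (with $ < everything):
  sorted[0] = $baabaababaababa
  sorted[1] = a$baabaababaabab
  sorted[2] = aabaababaababa$b
  sorted[3] = aababa$baabaabab
  sorted[4] = aababaababa$baab
  sorted[5] = aba$baabaababaab
  sorted[6] = abaababa$baabaab
  sorted[7] = abaababaababa$ba
  sorted[8] = ababa$baabaababa
  sorted[9] = ababaababa$baaba
  sorted[10] = ba$baabaababaaba
  sorted[11] = baabaababaababa$
  sorted[12] = baababa$baabaaba
  sorted[13] = baababaababa$baa
  sorted[14] = baba$baabaababaa
  sorted[15] = babaababa$baabaa
sorted[1] = a$baabaababaabab

Answer: a$baabaababaabab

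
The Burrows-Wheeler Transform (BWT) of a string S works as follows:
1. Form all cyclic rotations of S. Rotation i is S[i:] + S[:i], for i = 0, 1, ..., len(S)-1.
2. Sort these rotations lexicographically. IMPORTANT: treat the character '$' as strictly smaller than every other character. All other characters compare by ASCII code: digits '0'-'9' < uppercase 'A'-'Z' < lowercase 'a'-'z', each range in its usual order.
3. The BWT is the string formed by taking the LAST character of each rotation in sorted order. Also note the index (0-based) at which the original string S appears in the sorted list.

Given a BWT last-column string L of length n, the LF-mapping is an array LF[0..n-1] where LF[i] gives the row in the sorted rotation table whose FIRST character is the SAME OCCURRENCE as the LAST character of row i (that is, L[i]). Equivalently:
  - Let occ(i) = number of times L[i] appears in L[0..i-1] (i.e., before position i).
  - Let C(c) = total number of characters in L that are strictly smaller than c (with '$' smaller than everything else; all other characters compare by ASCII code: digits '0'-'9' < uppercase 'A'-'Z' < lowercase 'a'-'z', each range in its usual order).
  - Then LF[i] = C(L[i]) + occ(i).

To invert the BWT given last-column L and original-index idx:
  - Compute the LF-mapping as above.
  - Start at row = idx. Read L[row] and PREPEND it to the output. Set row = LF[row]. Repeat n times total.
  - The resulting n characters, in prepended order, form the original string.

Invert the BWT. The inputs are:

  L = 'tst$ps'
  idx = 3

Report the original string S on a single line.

Answer: stspt$

Derivation:
LF mapping: 4 2 5 0 1 3
Walk LF starting at row 3, prepending L[row]:
  step 1: row=3, L[3]='$', prepend. Next row=LF[3]=0
  step 2: row=0, L[0]='t', prepend. Next row=LF[0]=4
  step 3: row=4, L[4]='p', prepend. Next row=LF[4]=1
  step 4: row=1, L[1]='s', prepend. Next row=LF[1]=2
  step 5: row=2, L[2]='t', prepend. Next row=LF[2]=5
  step 6: row=5, L[5]='s', prepend. Next row=LF[5]=3
Reversed output: stspt$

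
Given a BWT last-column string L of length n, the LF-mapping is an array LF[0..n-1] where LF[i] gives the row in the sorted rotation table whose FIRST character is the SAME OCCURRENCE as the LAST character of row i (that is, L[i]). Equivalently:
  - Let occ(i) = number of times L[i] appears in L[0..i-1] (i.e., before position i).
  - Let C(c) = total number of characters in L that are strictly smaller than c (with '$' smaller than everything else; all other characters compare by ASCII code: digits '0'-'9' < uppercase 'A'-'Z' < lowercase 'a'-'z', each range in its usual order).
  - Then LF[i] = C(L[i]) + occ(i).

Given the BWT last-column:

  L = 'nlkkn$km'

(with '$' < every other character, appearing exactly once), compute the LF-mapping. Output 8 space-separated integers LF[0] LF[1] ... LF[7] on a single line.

Char counts: '$':1, 'k':3, 'l':1, 'm':1, 'n':2
C (first-col start): C('$')=0, C('k')=1, C('l')=4, C('m')=5, C('n')=6
L[0]='n': occ=0, LF[0]=C('n')+0=6+0=6
L[1]='l': occ=0, LF[1]=C('l')+0=4+0=4
L[2]='k': occ=0, LF[2]=C('k')+0=1+0=1
L[3]='k': occ=1, LF[3]=C('k')+1=1+1=2
L[4]='n': occ=1, LF[4]=C('n')+1=6+1=7
L[5]='$': occ=0, LF[5]=C('$')+0=0+0=0
L[6]='k': occ=2, LF[6]=C('k')+2=1+2=3
L[7]='m': occ=0, LF[7]=C('m')+0=5+0=5

Answer: 6 4 1 2 7 0 3 5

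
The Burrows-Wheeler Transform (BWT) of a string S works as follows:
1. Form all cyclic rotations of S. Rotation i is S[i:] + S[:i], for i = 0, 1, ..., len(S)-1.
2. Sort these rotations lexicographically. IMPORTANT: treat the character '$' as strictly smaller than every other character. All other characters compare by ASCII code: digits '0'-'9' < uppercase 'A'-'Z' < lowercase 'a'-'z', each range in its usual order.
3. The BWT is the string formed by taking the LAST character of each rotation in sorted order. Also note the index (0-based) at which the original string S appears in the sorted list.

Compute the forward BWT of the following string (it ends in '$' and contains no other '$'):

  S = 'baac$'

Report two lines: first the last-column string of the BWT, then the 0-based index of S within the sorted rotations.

Answer: cba$a
3

Derivation:
All 5 rotations (rotation i = S[i:]+S[:i]):
  rot[0] = baac$
  rot[1] = aac$b
  rot[2] = ac$ba
  rot[3] = c$baa
  rot[4] = $baac
Sorted (with $ < everything):
  sorted[0] = $baac  (last char: 'c')
  sorted[1] = aac$b  (last char: 'b')
  sorted[2] = ac$ba  (last char: 'a')
  sorted[3] = baac$  (last char: '$')
  sorted[4] = c$baa  (last char: 'a')
Last column: cba$a
Original string S is at sorted index 3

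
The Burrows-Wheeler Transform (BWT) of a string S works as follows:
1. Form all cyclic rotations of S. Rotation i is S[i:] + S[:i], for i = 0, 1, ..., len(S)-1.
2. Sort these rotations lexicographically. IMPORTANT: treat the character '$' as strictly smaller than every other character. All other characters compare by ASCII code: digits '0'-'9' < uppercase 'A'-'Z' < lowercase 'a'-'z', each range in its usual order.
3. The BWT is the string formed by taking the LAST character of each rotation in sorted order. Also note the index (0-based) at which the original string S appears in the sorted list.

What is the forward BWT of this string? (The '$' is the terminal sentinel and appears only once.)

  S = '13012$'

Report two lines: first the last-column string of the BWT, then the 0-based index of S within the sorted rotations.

Answer: 230$11
3

Derivation:
All 6 rotations (rotation i = S[i:]+S[:i]):
  rot[0] = 13012$
  rot[1] = 3012$1
  rot[2] = 012$13
  rot[3] = 12$130
  rot[4] = 2$1301
  rot[5] = $13012
Sorted (with $ < everything):
  sorted[0] = $13012  (last char: '2')
  sorted[1] = 012$13  (last char: '3')
  sorted[2] = 12$130  (last char: '0')
  sorted[3] = 13012$  (last char: '$')
  sorted[4] = 2$1301  (last char: '1')
  sorted[5] = 3012$1  (last char: '1')
Last column: 230$11
Original string S is at sorted index 3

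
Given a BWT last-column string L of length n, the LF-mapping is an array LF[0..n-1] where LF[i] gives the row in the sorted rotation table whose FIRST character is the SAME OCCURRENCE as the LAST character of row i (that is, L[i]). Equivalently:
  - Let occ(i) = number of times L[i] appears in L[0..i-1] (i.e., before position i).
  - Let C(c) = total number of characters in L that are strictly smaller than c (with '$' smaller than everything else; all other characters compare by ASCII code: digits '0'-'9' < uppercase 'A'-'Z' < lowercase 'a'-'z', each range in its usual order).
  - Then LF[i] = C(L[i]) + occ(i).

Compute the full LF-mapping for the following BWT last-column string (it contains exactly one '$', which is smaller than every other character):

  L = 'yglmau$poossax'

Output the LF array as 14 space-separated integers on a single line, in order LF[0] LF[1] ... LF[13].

Answer: 13 3 4 5 1 11 0 8 6 7 9 10 2 12

Derivation:
Char counts: '$':1, 'a':2, 'g':1, 'l':1, 'm':1, 'o':2, 'p':1, 's':2, 'u':1, 'x':1, 'y':1
C (first-col start): C('$')=0, C('a')=1, C('g')=3, C('l')=4, C('m')=5, C('o')=6, C('p')=8, C('s')=9, C('u')=11, C('x')=12, C('y')=13
L[0]='y': occ=0, LF[0]=C('y')+0=13+0=13
L[1]='g': occ=0, LF[1]=C('g')+0=3+0=3
L[2]='l': occ=0, LF[2]=C('l')+0=4+0=4
L[3]='m': occ=0, LF[3]=C('m')+0=5+0=5
L[4]='a': occ=0, LF[4]=C('a')+0=1+0=1
L[5]='u': occ=0, LF[5]=C('u')+0=11+0=11
L[6]='$': occ=0, LF[6]=C('$')+0=0+0=0
L[7]='p': occ=0, LF[7]=C('p')+0=8+0=8
L[8]='o': occ=0, LF[8]=C('o')+0=6+0=6
L[9]='o': occ=1, LF[9]=C('o')+1=6+1=7
L[10]='s': occ=0, LF[10]=C('s')+0=9+0=9
L[11]='s': occ=1, LF[11]=C('s')+1=9+1=10
L[12]='a': occ=1, LF[12]=C('a')+1=1+1=2
L[13]='x': occ=0, LF[13]=C('x')+0=12+0=12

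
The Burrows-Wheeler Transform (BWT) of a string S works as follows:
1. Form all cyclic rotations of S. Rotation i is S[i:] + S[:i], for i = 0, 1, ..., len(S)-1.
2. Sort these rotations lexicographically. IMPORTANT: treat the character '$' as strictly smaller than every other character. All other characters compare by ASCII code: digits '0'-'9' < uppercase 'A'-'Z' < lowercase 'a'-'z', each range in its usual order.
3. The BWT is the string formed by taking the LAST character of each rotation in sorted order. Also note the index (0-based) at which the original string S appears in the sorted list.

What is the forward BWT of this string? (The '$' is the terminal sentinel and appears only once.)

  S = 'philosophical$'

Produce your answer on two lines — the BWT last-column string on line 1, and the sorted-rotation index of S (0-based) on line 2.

Answer: lcipphhaislo$o
12

Derivation:
All 14 rotations (rotation i = S[i:]+S[:i]):
  rot[0] = philosophical$
  rot[1] = hilosophical$p
  rot[2] = ilosophical$ph
  rot[3] = losophical$phi
  rot[4] = osophical$phil
  rot[5] = sophical$philo
  rot[6] = ophical$philos
  rot[7] = phical$philoso
  rot[8] = hical$philosop
  rot[9] = ical$philosoph
  rot[10] = cal$philosophi
  rot[11] = al$philosophic
  rot[12] = l$philosophica
  rot[13] = $philosophical
Sorted (with $ < everything):
  sorted[0] = $philosophical  (last char: 'l')
  sorted[1] = al$philosophic  (last char: 'c')
  sorted[2] = cal$philosophi  (last char: 'i')
  sorted[3] = hical$philosop  (last char: 'p')
  sorted[4] = hilosophical$p  (last char: 'p')
  sorted[5] = ical$philosoph  (last char: 'h')
  sorted[6] = ilosophical$ph  (last char: 'h')
  sorted[7] = l$philosophica  (last char: 'a')
  sorted[8] = losophical$phi  (last char: 'i')
  sorted[9] = ophical$philos  (last char: 's')
  sorted[10] = osophical$phil  (last char: 'l')
  sorted[11] = phical$philoso  (last char: 'o')
  sorted[12] = philosophical$  (last char: '$')
  sorted[13] = sophical$philo  (last char: 'o')
Last column: lcipphhaislo$o
Original string S is at sorted index 12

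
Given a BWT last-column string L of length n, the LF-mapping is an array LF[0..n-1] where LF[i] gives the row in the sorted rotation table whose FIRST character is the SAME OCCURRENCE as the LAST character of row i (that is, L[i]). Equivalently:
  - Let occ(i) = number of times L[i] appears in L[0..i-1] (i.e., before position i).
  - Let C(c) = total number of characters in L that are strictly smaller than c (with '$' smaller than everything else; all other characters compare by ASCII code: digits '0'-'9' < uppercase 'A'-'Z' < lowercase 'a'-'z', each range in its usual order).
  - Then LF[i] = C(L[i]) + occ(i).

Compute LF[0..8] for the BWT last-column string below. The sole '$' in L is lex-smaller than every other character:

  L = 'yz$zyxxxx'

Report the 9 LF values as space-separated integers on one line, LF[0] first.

Answer: 5 7 0 8 6 1 2 3 4

Derivation:
Char counts: '$':1, 'x':4, 'y':2, 'z':2
C (first-col start): C('$')=0, C('x')=1, C('y')=5, C('z')=7
L[0]='y': occ=0, LF[0]=C('y')+0=5+0=5
L[1]='z': occ=0, LF[1]=C('z')+0=7+0=7
L[2]='$': occ=0, LF[2]=C('$')+0=0+0=0
L[3]='z': occ=1, LF[3]=C('z')+1=7+1=8
L[4]='y': occ=1, LF[4]=C('y')+1=5+1=6
L[5]='x': occ=0, LF[5]=C('x')+0=1+0=1
L[6]='x': occ=1, LF[6]=C('x')+1=1+1=2
L[7]='x': occ=2, LF[7]=C('x')+2=1+2=3
L[8]='x': occ=3, LF[8]=C('x')+3=1+3=4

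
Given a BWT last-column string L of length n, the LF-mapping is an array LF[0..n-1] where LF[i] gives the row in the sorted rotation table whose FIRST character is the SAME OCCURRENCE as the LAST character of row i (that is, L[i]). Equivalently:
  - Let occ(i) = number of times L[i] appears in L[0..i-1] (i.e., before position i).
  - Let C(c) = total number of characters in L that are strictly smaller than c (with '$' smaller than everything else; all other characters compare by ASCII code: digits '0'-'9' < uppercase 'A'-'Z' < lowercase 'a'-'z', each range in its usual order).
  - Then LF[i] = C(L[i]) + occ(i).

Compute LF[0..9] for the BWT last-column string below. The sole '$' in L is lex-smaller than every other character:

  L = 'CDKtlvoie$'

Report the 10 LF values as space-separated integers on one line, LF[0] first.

Char counts: '$':1, 'C':1, 'D':1, 'K':1, 'e':1, 'i':1, 'l':1, 'o':1, 't':1, 'v':1
C (first-col start): C('$')=0, C('C')=1, C('D')=2, C('K')=3, C('e')=4, C('i')=5, C('l')=6, C('o')=7, C('t')=8, C('v')=9
L[0]='C': occ=0, LF[0]=C('C')+0=1+0=1
L[1]='D': occ=0, LF[1]=C('D')+0=2+0=2
L[2]='K': occ=0, LF[2]=C('K')+0=3+0=3
L[3]='t': occ=0, LF[3]=C('t')+0=8+0=8
L[4]='l': occ=0, LF[4]=C('l')+0=6+0=6
L[5]='v': occ=0, LF[5]=C('v')+0=9+0=9
L[6]='o': occ=0, LF[6]=C('o')+0=7+0=7
L[7]='i': occ=0, LF[7]=C('i')+0=5+0=5
L[8]='e': occ=0, LF[8]=C('e')+0=4+0=4
L[9]='$': occ=0, LF[9]=C('$')+0=0+0=0

Answer: 1 2 3 8 6 9 7 5 4 0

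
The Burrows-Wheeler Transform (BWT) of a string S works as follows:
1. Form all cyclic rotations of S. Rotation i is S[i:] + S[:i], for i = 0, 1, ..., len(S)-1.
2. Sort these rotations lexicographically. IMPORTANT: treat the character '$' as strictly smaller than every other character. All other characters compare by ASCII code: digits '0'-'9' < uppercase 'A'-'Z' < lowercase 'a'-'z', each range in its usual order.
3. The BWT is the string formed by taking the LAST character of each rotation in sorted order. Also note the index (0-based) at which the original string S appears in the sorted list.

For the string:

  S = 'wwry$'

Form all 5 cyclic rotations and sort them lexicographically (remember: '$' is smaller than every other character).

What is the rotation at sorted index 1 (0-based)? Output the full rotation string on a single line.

Answer: ry$ww

Derivation:
All 5 rotations (rotation i = S[i:]+S[:i]):
  rot[0] = wwry$
  rot[1] = wry$w
  rot[2] = ry$ww
  rot[3] = y$wwr
  rot[4] = $wwry
Sorted (with $ < everything):
  sorted[0] = $wwry
  sorted[1] = ry$ww
  sorted[2] = wry$w
  sorted[3] = wwry$
  sorted[4] = y$wwr
sorted[1] = ry$ww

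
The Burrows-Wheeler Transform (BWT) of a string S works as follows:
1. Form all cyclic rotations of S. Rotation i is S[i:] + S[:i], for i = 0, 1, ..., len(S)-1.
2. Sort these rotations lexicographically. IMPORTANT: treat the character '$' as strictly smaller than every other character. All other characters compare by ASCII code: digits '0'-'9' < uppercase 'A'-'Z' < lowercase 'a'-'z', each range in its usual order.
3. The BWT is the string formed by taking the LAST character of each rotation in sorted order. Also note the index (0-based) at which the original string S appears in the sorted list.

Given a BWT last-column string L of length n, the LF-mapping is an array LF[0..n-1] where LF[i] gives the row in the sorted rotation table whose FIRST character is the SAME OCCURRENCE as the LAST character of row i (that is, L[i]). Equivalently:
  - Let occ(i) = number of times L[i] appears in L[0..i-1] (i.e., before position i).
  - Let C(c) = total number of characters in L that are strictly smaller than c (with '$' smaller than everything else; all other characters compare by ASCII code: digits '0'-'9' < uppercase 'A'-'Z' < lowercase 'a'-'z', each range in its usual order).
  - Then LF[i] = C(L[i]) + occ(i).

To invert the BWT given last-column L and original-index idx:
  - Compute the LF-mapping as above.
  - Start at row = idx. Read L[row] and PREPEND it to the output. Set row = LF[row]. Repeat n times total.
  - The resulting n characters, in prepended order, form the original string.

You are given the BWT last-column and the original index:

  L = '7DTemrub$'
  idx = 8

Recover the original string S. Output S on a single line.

Answer: umbreTD7$

Derivation:
LF mapping: 1 2 3 5 6 7 8 4 0
Walk LF starting at row 8, prepending L[row]:
  step 1: row=8, L[8]='$', prepend. Next row=LF[8]=0
  step 2: row=0, L[0]='7', prepend. Next row=LF[0]=1
  step 3: row=1, L[1]='D', prepend. Next row=LF[1]=2
  step 4: row=2, L[2]='T', prepend. Next row=LF[2]=3
  step 5: row=3, L[3]='e', prepend. Next row=LF[3]=5
  step 6: row=5, L[5]='r', prepend. Next row=LF[5]=7
  step 7: row=7, L[7]='b', prepend. Next row=LF[7]=4
  step 8: row=4, L[4]='m', prepend. Next row=LF[4]=6
  step 9: row=6, L[6]='u', prepend. Next row=LF[6]=8
Reversed output: umbreTD7$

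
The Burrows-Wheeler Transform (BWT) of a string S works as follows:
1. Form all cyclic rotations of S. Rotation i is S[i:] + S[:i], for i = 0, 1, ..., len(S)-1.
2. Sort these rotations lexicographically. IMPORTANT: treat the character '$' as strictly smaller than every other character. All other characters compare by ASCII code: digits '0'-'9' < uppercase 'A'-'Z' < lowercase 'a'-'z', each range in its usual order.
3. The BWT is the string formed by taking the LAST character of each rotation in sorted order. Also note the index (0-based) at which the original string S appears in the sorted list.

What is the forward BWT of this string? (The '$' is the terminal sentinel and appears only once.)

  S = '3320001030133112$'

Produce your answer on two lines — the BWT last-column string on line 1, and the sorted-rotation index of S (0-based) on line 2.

Answer: 2200310310130331$
16

Derivation:
All 17 rotations (rotation i = S[i:]+S[:i]):
  rot[0] = 3320001030133112$
  rot[1] = 320001030133112$3
  rot[2] = 20001030133112$33
  rot[3] = 0001030133112$332
  rot[4] = 001030133112$3320
  rot[5] = 01030133112$33200
  rot[6] = 1030133112$332000
  rot[7] = 030133112$3320001
  rot[8] = 30133112$33200010
  rot[9] = 0133112$332000103
  rot[10] = 133112$3320001030
  rot[11] = 33112$33200010301
  rot[12] = 3112$332000103013
  rot[13] = 112$3320001030133
  rot[14] = 12$33200010301331
  rot[15] = 2$332000103013311
  rot[16] = $3320001030133112
Sorted (with $ < everything):
  sorted[0] = $3320001030133112  (last char: '2')
  sorted[1] = 0001030133112$332  (last char: '2')
  sorted[2] = 001030133112$3320  (last char: '0')
  sorted[3] = 01030133112$33200  (last char: '0')
  sorted[4] = 0133112$332000103  (last char: '3')
  sorted[5] = 030133112$3320001  (last char: '1')
  sorted[6] = 1030133112$332000  (last char: '0')
  sorted[7] = 112$3320001030133  (last char: '3')
  sorted[8] = 12$33200010301331  (last char: '1')
  sorted[9] = 133112$3320001030  (last char: '0')
  sorted[10] = 2$332000103013311  (last char: '1')
  sorted[11] = 20001030133112$33  (last char: '3')
  sorted[12] = 30133112$33200010  (last char: '0')
  sorted[13] = 3112$332000103013  (last char: '3')
  sorted[14] = 320001030133112$3  (last char: '3')
  sorted[15] = 33112$33200010301  (last char: '1')
  sorted[16] = 3320001030133112$  (last char: '$')
Last column: 2200310310130331$
Original string S is at sorted index 16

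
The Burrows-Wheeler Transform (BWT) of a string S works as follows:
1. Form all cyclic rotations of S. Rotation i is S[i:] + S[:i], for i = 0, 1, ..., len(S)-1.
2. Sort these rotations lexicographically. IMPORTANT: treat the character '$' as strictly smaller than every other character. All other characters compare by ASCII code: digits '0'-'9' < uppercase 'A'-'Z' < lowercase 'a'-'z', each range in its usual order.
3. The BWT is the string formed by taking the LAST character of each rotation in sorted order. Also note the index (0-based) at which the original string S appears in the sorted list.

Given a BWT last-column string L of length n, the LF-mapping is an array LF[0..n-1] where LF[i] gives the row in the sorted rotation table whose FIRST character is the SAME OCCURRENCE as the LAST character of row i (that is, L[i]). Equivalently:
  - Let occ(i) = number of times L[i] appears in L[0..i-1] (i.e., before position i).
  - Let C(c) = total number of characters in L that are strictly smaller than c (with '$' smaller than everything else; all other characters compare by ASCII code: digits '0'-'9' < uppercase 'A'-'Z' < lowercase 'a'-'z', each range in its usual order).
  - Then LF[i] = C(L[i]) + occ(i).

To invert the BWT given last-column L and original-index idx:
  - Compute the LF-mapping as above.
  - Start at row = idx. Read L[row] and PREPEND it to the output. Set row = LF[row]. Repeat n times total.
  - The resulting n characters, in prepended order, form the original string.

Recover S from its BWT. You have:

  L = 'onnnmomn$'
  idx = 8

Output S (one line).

Answer: onnmnmno$

Derivation:
LF mapping: 7 3 4 5 1 8 2 6 0
Walk LF starting at row 8, prepending L[row]:
  step 1: row=8, L[8]='$', prepend. Next row=LF[8]=0
  step 2: row=0, L[0]='o', prepend. Next row=LF[0]=7
  step 3: row=7, L[7]='n', prepend. Next row=LF[7]=6
  step 4: row=6, L[6]='m', prepend. Next row=LF[6]=2
  step 5: row=2, L[2]='n', prepend. Next row=LF[2]=4
  step 6: row=4, L[4]='m', prepend. Next row=LF[4]=1
  step 7: row=1, L[1]='n', prepend. Next row=LF[1]=3
  step 8: row=3, L[3]='n', prepend. Next row=LF[3]=5
  step 9: row=5, L[5]='o', prepend. Next row=LF[5]=8
Reversed output: onnmnmno$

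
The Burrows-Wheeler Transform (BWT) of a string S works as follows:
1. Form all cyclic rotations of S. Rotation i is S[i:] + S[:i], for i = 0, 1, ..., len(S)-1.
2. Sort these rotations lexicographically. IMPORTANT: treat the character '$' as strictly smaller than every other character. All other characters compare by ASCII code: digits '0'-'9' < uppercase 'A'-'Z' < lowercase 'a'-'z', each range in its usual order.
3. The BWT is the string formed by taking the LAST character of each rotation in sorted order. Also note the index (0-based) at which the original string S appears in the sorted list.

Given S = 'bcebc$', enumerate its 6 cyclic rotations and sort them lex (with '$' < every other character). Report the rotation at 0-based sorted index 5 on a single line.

All 6 rotations (rotation i = S[i:]+S[:i]):
  rot[0] = bcebc$
  rot[1] = cebc$b
  rot[2] = ebc$bc
  rot[3] = bc$bce
  rot[4] = c$bceb
  rot[5] = $bcebc
Sorted (with $ < everything):
  sorted[0] = $bcebc
  sorted[1] = bc$bce
  sorted[2] = bcebc$
  sorted[3] = c$bceb
  sorted[4] = cebc$b
  sorted[5] = ebc$bc
sorted[5] = ebc$bc

Answer: ebc$bc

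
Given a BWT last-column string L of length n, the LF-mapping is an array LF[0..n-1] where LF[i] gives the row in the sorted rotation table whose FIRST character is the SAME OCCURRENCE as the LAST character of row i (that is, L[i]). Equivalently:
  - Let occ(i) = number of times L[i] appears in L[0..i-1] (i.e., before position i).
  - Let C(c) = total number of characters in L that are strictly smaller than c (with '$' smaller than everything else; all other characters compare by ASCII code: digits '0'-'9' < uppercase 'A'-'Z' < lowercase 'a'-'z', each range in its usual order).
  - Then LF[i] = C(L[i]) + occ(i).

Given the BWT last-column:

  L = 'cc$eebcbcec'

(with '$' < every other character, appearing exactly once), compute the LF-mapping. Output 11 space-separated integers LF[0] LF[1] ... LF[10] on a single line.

Answer: 3 4 0 8 9 1 5 2 6 10 7

Derivation:
Char counts: '$':1, 'b':2, 'c':5, 'e':3
C (first-col start): C('$')=0, C('b')=1, C('c')=3, C('e')=8
L[0]='c': occ=0, LF[0]=C('c')+0=3+0=3
L[1]='c': occ=1, LF[1]=C('c')+1=3+1=4
L[2]='$': occ=0, LF[2]=C('$')+0=0+0=0
L[3]='e': occ=0, LF[3]=C('e')+0=8+0=8
L[4]='e': occ=1, LF[4]=C('e')+1=8+1=9
L[5]='b': occ=0, LF[5]=C('b')+0=1+0=1
L[6]='c': occ=2, LF[6]=C('c')+2=3+2=5
L[7]='b': occ=1, LF[7]=C('b')+1=1+1=2
L[8]='c': occ=3, LF[8]=C('c')+3=3+3=6
L[9]='e': occ=2, LF[9]=C('e')+2=8+2=10
L[10]='c': occ=4, LF[10]=C('c')+4=3+4=7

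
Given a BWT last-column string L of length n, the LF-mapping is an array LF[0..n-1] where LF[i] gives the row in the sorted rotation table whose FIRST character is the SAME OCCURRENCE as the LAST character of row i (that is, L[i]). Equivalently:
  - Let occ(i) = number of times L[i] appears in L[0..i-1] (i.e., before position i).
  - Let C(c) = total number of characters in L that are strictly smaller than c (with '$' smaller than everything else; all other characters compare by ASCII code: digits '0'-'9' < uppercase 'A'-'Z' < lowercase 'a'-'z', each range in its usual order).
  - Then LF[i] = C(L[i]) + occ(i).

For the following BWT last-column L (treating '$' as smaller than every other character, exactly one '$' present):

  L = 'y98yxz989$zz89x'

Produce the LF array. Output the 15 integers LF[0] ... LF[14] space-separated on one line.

Char counts: '$':1, '8':3, '9':4, 'x':2, 'y':2, 'z':3
C (first-col start): C('$')=0, C('8')=1, C('9')=4, C('x')=8, C('y')=10, C('z')=12
L[0]='y': occ=0, LF[0]=C('y')+0=10+0=10
L[1]='9': occ=0, LF[1]=C('9')+0=4+0=4
L[2]='8': occ=0, LF[2]=C('8')+0=1+0=1
L[3]='y': occ=1, LF[3]=C('y')+1=10+1=11
L[4]='x': occ=0, LF[4]=C('x')+0=8+0=8
L[5]='z': occ=0, LF[5]=C('z')+0=12+0=12
L[6]='9': occ=1, LF[6]=C('9')+1=4+1=5
L[7]='8': occ=1, LF[7]=C('8')+1=1+1=2
L[8]='9': occ=2, LF[8]=C('9')+2=4+2=6
L[9]='$': occ=0, LF[9]=C('$')+0=0+0=0
L[10]='z': occ=1, LF[10]=C('z')+1=12+1=13
L[11]='z': occ=2, LF[11]=C('z')+2=12+2=14
L[12]='8': occ=2, LF[12]=C('8')+2=1+2=3
L[13]='9': occ=3, LF[13]=C('9')+3=4+3=7
L[14]='x': occ=1, LF[14]=C('x')+1=8+1=9

Answer: 10 4 1 11 8 12 5 2 6 0 13 14 3 7 9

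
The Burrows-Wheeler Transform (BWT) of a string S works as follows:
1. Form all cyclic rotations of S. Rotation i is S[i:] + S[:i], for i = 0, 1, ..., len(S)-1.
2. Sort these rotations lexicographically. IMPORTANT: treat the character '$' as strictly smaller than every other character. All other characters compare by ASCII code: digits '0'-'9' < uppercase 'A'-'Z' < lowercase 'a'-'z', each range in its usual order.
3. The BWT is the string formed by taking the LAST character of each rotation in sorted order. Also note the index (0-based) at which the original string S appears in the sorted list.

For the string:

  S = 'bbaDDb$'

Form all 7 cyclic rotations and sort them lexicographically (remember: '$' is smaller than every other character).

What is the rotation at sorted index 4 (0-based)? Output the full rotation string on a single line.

Answer: b$bbaDD

Derivation:
All 7 rotations (rotation i = S[i:]+S[:i]):
  rot[0] = bbaDDb$
  rot[1] = baDDb$b
  rot[2] = aDDb$bb
  rot[3] = DDb$bba
  rot[4] = Db$bbaD
  rot[5] = b$bbaDD
  rot[6] = $bbaDDb
Sorted (with $ < everything):
  sorted[0] = $bbaDDb
  sorted[1] = DDb$bba
  sorted[2] = Db$bbaD
  sorted[3] = aDDb$bb
  sorted[4] = b$bbaDD
  sorted[5] = baDDb$b
  sorted[6] = bbaDDb$
sorted[4] = b$bbaDD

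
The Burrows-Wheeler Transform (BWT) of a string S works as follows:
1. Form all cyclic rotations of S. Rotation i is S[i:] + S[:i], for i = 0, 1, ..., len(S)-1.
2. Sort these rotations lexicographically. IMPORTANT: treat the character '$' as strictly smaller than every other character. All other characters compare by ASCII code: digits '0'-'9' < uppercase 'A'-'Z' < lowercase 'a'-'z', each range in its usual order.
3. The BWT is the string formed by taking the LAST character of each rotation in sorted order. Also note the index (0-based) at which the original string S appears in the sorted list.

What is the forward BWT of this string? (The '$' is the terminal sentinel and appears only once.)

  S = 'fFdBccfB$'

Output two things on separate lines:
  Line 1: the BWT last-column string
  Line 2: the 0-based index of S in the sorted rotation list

All 9 rotations (rotation i = S[i:]+S[:i]):
  rot[0] = fFdBccfB$
  rot[1] = FdBccfB$f
  rot[2] = dBccfB$fF
  rot[3] = BccfB$fFd
  rot[4] = ccfB$fFdB
  rot[5] = cfB$fFdBc
  rot[6] = fB$fFdBcc
  rot[7] = B$fFdBccf
  rot[8] = $fFdBccfB
Sorted (with $ < everything):
  sorted[0] = $fFdBccfB  (last char: 'B')
  sorted[1] = B$fFdBccf  (last char: 'f')
  sorted[2] = BccfB$fFd  (last char: 'd')
  sorted[3] = FdBccfB$f  (last char: 'f')
  sorted[4] = ccfB$fFdB  (last char: 'B')
  sorted[5] = cfB$fFdBc  (last char: 'c')
  sorted[6] = dBccfB$fF  (last char: 'F')
  sorted[7] = fB$fFdBcc  (last char: 'c')
  sorted[8] = fFdBccfB$  (last char: '$')
Last column: BfdfBcFc$
Original string S is at sorted index 8

Answer: BfdfBcFc$
8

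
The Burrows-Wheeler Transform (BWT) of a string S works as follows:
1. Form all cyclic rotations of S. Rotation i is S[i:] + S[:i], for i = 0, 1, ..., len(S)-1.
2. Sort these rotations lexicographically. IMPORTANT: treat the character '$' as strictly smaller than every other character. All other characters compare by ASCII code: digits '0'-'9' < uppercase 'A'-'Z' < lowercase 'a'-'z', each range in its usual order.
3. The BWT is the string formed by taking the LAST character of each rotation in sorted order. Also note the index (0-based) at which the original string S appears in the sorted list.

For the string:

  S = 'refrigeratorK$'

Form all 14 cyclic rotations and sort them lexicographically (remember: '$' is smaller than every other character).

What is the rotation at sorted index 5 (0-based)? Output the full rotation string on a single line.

Answer: frigeratorK$re

Derivation:
All 14 rotations (rotation i = S[i:]+S[:i]):
  rot[0] = refrigeratorK$
  rot[1] = efrigeratorK$r
  rot[2] = frigeratorK$re
  rot[3] = rigeratorK$ref
  rot[4] = igeratorK$refr
  rot[5] = geratorK$refri
  rot[6] = eratorK$refrig
  rot[7] = ratorK$refrige
  rot[8] = atorK$refriger
  rot[9] = torK$refrigera
  rot[10] = orK$refrigerat
  rot[11] = rK$refrigerato
  rot[12] = K$refrigerator
  rot[13] = $refrigeratorK
Sorted (with $ < everything):
  sorted[0] = $refrigeratorK
  sorted[1] = K$refrigerator
  sorted[2] = atorK$refriger
  sorted[3] = efrigeratorK$r
  sorted[4] = eratorK$refrig
  sorted[5] = frigeratorK$re
  sorted[6] = geratorK$refri
  sorted[7] = igeratorK$refr
  sorted[8] = orK$refrigerat
  sorted[9] = rK$refrigerato
  sorted[10] = ratorK$refrige
  sorted[11] = refrigeratorK$
  sorted[12] = rigeratorK$ref
  sorted[13] = torK$refrigera
sorted[5] = frigeratorK$re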